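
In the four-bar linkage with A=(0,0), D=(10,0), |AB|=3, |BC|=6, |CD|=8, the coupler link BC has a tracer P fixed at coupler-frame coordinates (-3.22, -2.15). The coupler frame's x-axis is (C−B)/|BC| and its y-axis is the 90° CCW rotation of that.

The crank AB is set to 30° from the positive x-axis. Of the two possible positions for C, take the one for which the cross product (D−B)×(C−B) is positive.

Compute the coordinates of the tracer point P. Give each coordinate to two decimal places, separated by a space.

2.84 -2.36

A=(0,0), D=(10.00,0)
B = A + 3.00·(cos30°, sin30°) = (2.5981, 1.5000)
|BD| = 7.5524
circle(B,6.00) ∩ circle(D,8.00): a=1.9225, h=5.6837
  candidates: C₊=(5.6111,6.6886) cross=42.925; C₋=(3.3534,-4.4523) cross=-42.925
  mode + wants cross > 0 → take C=(5.6111,6.6886) (cross=42.925)
ex = (C−B)/|BC| = (0.5022,0.8648); ey = (-0.8648,0.5022)
P = B + -3.22·ex + -2.15·ey = (2.8403,-2.3642)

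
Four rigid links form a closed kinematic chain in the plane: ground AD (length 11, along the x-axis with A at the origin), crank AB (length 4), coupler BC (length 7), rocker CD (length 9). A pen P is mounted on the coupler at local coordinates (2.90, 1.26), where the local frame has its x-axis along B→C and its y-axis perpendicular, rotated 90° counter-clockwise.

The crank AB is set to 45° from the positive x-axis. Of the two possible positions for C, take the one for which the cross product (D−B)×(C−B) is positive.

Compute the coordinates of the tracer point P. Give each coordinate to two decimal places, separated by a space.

3.72 5.86

A=(0,0), D=(11.00,0)
B = A + 4.00·(cos45°, sin45°) = (2.8284, 2.8284)
|BD| = 8.6472
circle(B,7.00) ∩ circle(D,9.00): a=2.4733, h=6.5485
  candidates: C₊=(7.3076,8.2077) cross=56.626; C₋=(3.0237,-4.1688) cross=-56.626
  mode + wants cross > 0 → take C=(7.3076,8.2077) (cross=56.626)
ex = (C−B)/|BC| = (0.6399,0.7685); ey = (-0.7685,0.6399)
P = B + 2.90·ex + 1.26·ey = (3.7158,5.8632)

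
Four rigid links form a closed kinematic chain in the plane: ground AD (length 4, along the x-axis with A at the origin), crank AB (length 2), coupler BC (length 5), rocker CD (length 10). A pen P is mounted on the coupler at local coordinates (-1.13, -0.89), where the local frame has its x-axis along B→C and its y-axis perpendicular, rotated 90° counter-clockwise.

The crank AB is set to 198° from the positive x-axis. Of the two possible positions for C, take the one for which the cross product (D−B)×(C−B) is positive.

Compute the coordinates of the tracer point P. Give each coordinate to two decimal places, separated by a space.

A=(0,0), D=(4.00,0)
B = A + 2.00·(cos198°, sin198°) = (-1.9021, -0.6180)
|BD| = 5.9344
circle(B,5.00) ∩ circle(D,10.00): a=-3.3519, h=3.7101
  candidates: C₊=(-5.6222,2.7228) cross=22.017; C₋=(-4.8494,-4.6570) cross=-22.017
  mode + wants cross > 0 → take C=(-5.6222,2.7228) (cross=22.017)
ex = (C−B)/|BC| = (-0.7440,0.6682); ey = (-0.6682,-0.7440)
P = B + -1.13·ex + -0.89·ey = (-0.4667,-0.7109)

-0.47 -0.71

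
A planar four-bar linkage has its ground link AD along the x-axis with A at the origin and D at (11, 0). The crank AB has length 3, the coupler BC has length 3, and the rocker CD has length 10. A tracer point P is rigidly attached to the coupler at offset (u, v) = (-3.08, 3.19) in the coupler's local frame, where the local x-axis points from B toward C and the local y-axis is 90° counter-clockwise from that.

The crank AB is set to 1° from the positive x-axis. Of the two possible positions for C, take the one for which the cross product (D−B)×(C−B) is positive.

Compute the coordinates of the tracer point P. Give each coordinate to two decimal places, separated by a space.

A=(0,0), D=(11.00,0)
B = A + 3.00·(cos1°, sin1°) = (2.9995, 0.0524)
|BD| = 8.0006
circle(B,3.00) ∩ circle(D,10.00): a=-1.6867, h=2.4809
  candidates: C₊=(1.3291,2.5443) cross=19.849; C₋=(1.2966,-2.4175) cross=-19.849
  mode + wants cross > 0 → take C=(1.3291,2.5443) (cross=19.849)
ex = (C−B)/|BC| = (-0.5568,0.8306); ey = (-0.8306,-0.5568)
P = B + -3.08·ex + 3.19·ey = (2.0648,-4.2823)

2.06 -4.28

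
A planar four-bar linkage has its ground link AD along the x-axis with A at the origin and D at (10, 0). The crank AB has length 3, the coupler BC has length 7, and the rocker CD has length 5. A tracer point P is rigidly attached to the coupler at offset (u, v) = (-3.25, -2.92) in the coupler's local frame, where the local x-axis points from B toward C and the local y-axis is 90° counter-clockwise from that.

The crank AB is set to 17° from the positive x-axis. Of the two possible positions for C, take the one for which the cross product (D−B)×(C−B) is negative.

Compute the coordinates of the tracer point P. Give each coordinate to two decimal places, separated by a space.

-1.47 1.36

A=(0,0), D=(10.00,0)
B = A + 3.00·(cos17°, sin17°) = (2.8689, 0.8771)
|BD| = 7.1848
circle(B,7.00) ∩ circle(D,5.00): a=5.2626, h=4.6157
  candidates: C₊=(8.6556,4.8159) cross=33.163; C₋=(7.5287,-4.3466) cross=-33.163
  mode - wants cross < 0 → take C=(7.5287,-4.3466) (cross=-33.163)
ex = (C−B)/|BC| = (0.6657,-0.7462); ey = (0.7462,0.6657)
P = B + -3.25·ex + -2.92·ey = (-1.4736,1.3586)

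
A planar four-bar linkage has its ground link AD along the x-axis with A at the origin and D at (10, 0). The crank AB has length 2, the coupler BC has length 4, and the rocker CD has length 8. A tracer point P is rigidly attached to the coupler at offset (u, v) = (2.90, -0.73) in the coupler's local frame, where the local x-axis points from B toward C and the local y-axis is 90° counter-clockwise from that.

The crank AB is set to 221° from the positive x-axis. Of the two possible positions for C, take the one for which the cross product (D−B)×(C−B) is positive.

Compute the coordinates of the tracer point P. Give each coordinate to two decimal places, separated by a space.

1.39 -0.59

A=(0,0), D=(10.00,0)
B = A + 2.00·(cos221°, sin221°) = (-1.5094, -1.3121)
|BD| = 11.5840
circle(B,4.00) ∩ circle(D,8.00): a=3.7202, h=1.4698
  candidates: C₊=(2.0203,0.5696) cross=17.027; C₋=(2.3533,-2.3511) cross=-17.027
  mode + wants cross > 0 → take C=(2.0203,0.5696) (cross=17.027)
ex = (C−B)/|BC| = (0.8824,0.4704); ey = (-0.4704,0.8824)
P = B + 2.90·ex + -0.73·ey = (1.3931,-0.5920)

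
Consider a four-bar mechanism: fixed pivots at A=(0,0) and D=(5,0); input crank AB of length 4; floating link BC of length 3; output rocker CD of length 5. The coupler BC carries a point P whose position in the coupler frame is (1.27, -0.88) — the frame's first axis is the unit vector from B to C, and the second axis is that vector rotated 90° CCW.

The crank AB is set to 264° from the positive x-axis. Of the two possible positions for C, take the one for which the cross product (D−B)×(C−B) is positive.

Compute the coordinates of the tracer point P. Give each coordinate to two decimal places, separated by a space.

A=(0,0), D=(5.00,0)
B = A + 4.00·(cos264°, sin264°) = (-0.4181, -3.9781)
|BD| = 6.7217
circle(B,3.00) ∩ circle(D,5.00): a=2.1707, h=2.0708
  candidates: C₊=(0.1060,-1.0242) cross=13.919; C₋=(2.5571,-4.3626) cross=-13.919
  mode + wants cross > 0 → take C=(0.1060,-1.0242) (cross=13.919)
ex = (C−B)/|BC| = (0.1747,0.9846); ey = (-0.9846,0.1747)
P = B + 1.27·ex + -0.88·ey = (0.6702,-2.8814)

0.67 -2.88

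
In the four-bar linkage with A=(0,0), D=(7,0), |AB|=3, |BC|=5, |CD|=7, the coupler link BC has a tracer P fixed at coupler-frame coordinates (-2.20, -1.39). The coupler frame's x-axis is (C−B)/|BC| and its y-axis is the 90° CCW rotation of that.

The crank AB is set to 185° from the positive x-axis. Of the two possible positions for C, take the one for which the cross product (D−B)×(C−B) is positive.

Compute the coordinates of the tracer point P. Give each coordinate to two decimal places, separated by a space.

A=(0,0), D=(7.00,0)
B = A + 3.00·(cos185°, sin185°) = (-2.9886, -0.2615)
|BD| = 9.9920
circle(B,5.00) ∩ circle(D,7.00): a=3.7950, h=3.2554
  candidates: C₊=(0.7200,3.0921) cross=32.528; C₋=(0.8903,-3.4164) cross=-32.528
  mode + wants cross > 0 → take C=(0.7200,3.0921) (cross=32.528)
ex = (C−B)/|BC| = (0.7417,0.6707); ey = (-0.6707,0.7417)
P = B + -2.20·ex + -1.39·ey = (-3.6880,-2.7680)

-3.69 -2.77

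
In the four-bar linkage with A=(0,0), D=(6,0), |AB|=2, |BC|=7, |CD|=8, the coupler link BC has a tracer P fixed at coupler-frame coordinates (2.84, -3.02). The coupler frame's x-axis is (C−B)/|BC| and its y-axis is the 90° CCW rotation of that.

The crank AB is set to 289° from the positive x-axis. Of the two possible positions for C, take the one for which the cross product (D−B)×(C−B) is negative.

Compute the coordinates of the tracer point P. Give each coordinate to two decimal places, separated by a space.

-0.41 -5.90

A=(0,0), D=(6.00,0)
B = A + 2.00·(cos289°, sin289°) = (0.6511, -1.8910)
|BD| = 5.6733
circle(B,7.00) ∩ circle(D,8.00): a=1.5147, h=6.8342
  candidates: C₊=(-0.1988,5.0572) cross=38.772; C₋=(4.3572,-7.8295) cross=-38.772
  mode - wants cross < 0 → take C=(4.3572,-7.8295) (cross=-38.772)
ex = (C−B)/|BC| = (0.5294,-0.8484); ey = (0.8484,0.5294)
P = B + 2.84·ex + -3.02·ey = (-0.4073,-5.8992)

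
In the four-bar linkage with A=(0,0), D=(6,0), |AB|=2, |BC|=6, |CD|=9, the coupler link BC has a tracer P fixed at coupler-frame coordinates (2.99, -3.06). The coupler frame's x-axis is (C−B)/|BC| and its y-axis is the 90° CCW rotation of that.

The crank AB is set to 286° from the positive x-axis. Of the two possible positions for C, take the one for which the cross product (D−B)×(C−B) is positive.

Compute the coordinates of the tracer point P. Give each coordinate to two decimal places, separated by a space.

A=(0,0), D=(6.00,0)
B = A + 2.00·(cos286°, sin286°) = (0.5513, -1.9225)
|BD| = 5.7779
circle(B,6.00) ∩ circle(D,9.00): a=-1.0051, h=5.9152
  candidates: C₊=(-2.3648,3.3212) cross=34.178; C₋=(1.5716,-7.8351) cross=-34.178
  mode + wants cross > 0 → take C=(-2.3648,3.3212) (cross=34.178)
ex = (C−B)/|BC| = (-0.4860,0.8740); ey = (-0.8740,-0.4860)
P = B + 2.99·ex + -3.06·ey = (1.7724,2.1778)

1.77 2.18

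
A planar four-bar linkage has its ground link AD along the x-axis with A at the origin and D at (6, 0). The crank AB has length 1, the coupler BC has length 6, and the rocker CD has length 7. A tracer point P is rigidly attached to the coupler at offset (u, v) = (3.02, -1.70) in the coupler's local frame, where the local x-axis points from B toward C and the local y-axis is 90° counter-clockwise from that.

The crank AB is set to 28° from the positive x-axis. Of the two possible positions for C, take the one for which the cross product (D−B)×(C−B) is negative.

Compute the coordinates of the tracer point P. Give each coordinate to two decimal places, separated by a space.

A=(0,0), D=(6.00,0)
B = A + 1.00·(cos28°, sin28°) = (0.8829, 0.4695)
|BD| = 5.1385
circle(B,6.00) ∩ circle(D,7.00): a=1.3043, h=5.8565
  candidates: C₊=(2.7169,6.1823) cross=30.094; C₋=(1.6467,-5.4817) cross=-30.094
  mode - wants cross < 0 → take C=(1.6467,-5.4817) (cross=-30.094)
ex = (C−B)/|BC| = (0.1273,-0.9919); ey = (0.9919,0.1273)
P = B + 3.02·ex + -1.70·ey = (-0.4188,-2.7424)

-0.42 -2.74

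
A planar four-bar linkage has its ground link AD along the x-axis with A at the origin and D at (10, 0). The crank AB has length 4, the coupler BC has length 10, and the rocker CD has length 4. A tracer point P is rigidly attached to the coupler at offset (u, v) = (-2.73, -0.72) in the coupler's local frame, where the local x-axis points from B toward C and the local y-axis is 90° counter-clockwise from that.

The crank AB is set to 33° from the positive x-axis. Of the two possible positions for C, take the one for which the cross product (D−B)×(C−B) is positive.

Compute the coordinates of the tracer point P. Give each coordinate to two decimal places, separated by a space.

0.62 1.46

A=(0,0), D=(10.00,0)
B = A + 4.00·(cos33°, sin33°) = (3.3547, 2.1786)
|BD| = 6.9933
circle(B,10.00) ∩ circle(D,4.00): a=9.5024, h=3.1152
  candidates: C₊=(13.3547,2.1786) cross=21.786; C₋=(11.4138,-3.7418) cross=-21.786
  mode + wants cross > 0 → take C=(13.3547,2.1786) (cross=21.786)
ex = (C−B)/|BC| = (1.0000,0.0000); ey = (-0.0000,1.0000)
P = B + -2.73·ex + -0.72·ey = (0.6247,1.4586)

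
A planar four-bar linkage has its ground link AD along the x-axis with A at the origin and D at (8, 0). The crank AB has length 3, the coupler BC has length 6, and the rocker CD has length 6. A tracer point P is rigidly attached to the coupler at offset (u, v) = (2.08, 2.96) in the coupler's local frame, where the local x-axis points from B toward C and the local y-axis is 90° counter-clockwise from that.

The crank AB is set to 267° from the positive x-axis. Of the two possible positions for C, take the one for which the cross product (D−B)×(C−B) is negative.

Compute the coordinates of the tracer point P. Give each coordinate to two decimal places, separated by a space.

A=(0,0), D=(8.00,0)
B = A + 3.00·(cos267°, sin267°) = (-0.1570, -2.9959)
|BD| = 8.6898
circle(B,6.00) ∩ circle(D,6.00): a=4.3449, h=4.1379
  candidates: C₊=(2.4949,2.3862) cross=35.957; C₋=(5.3481,-5.3821) cross=-35.957
  mode - wants cross < 0 → take C=(5.3481,-5.3821) (cross=-35.957)
ex = (C−B)/|BC| = (0.9175,-0.3977); ey = (0.3977,0.9175)
P = B + 2.08·ex + 2.96·ey = (2.9286,-1.1073)

2.93 -1.11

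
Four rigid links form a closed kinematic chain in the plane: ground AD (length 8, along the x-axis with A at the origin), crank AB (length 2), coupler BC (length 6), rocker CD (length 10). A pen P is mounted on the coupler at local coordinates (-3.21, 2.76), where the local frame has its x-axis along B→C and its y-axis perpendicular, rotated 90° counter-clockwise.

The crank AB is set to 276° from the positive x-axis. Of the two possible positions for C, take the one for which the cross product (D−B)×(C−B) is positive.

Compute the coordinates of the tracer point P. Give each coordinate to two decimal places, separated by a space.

A=(0,0), D=(8.00,0)
B = A + 2.00·(cos276°, sin276°) = (0.2091, -1.9890)
|BD| = 8.0408
circle(B,6.00) ∩ circle(D,10.00): a=0.0407, h=5.9999
  candidates: C₊=(-1.2356,3.8344) cross=48.244; C₋=(1.7327,-7.7924) cross=-48.244
  mode + wants cross > 0 → take C=(-1.2356,3.8344) (cross=48.244)
ex = (C−B)/|BC| = (-0.2408,0.9706); ey = (-0.9706,-0.2408)
P = B + -3.21·ex + 2.76·ey = (-1.6968,-5.7692)

-1.70 -5.77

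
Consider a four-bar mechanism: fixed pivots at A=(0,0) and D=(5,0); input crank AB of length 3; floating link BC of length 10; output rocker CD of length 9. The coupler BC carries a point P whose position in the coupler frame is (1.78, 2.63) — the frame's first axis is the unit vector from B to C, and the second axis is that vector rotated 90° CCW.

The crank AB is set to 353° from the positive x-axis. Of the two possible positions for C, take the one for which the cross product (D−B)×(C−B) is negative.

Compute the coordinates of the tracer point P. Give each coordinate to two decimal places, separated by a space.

6.10 0.22

A=(0,0), D=(5.00,0)
B = A + 3.00·(cos353°, sin353°) = (2.9776, -0.3656)
|BD| = 2.0551
circle(B,10.00) ∩ circle(D,9.00): a=5.6501, h=8.2508
  candidates: C₊=(7.0698,8.7588) cross=16.957; C₋=(10.0054,-7.4797) cross=-16.957
  mode - wants cross < 0 → take C=(10.0054,-7.4797) (cross=-16.957)
ex = (C−B)/|BC| = (0.7028,-0.7114); ey = (0.7114,0.7028)
P = B + 1.78·ex + 2.63·ey = (6.0996,0.2164)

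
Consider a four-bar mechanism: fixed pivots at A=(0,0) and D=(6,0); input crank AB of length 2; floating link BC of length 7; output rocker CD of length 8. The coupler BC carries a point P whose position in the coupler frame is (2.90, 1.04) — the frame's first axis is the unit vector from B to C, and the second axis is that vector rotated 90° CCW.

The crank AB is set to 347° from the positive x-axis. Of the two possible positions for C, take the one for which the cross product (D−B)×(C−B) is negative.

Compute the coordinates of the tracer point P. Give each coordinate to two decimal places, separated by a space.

3.38 -3.18

A=(0,0), D=(6.00,0)
B = A + 2.00·(cos347°, sin347°) = (1.9487, -0.4499)
|BD| = 4.0762
circle(B,7.00) ∩ circle(D,8.00): a=0.1981, h=6.9972
  candidates: C₊=(1.3733,6.5264) cross=28.522; C₋=(2.9180,-7.3825) cross=-28.522
  mode - wants cross < 0 → take C=(2.9180,-7.3825) (cross=-28.522)
ex = (C−B)/|BC| = (0.1385,-0.9904); ey = (0.9904,0.1385)
P = B + 2.90·ex + 1.04·ey = (3.3803,-3.1780)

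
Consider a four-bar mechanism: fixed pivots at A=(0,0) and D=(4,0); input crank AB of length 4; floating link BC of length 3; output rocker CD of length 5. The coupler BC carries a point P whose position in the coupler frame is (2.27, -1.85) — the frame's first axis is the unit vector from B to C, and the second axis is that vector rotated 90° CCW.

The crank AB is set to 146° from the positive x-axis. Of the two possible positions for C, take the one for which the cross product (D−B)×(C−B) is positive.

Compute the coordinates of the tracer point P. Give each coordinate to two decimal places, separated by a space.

A=(0,0), D=(4.00,0)
B = A + 4.00·(cos146°, sin146°) = (-3.3162, 2.2368)
|BD| = 7.6504
circle(B,3.00) ∩ circle(D,5.00): a=2.7795, h=1.1288
  candidates: C₊=(-0.3280,2.5036) cross=8.636; C₋=(-0.9881,0.3446) cross=-8.636
  mode + wants cross > 0 → take C=(-0.3280,2.5036) (cross=8.636)
ex = (C−B)/|BC| = (0.9960,0.0889); ey = (-0.0889,0.9960)
P = B + 2.27·ex + -1.85·ey = (-0.8906,0.5960)

-0.89 0.60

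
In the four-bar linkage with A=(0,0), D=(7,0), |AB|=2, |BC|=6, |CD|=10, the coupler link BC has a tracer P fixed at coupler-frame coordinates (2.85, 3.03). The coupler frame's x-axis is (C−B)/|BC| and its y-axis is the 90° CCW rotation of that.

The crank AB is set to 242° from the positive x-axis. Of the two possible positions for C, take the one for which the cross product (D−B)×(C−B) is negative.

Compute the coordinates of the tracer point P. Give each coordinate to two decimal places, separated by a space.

A=(0,0), D=(7.00,0)
B = A + 2.00·(cos242°, sin242°) = (-0.9389, -1.7659)
|BD| = 8.1330
circle(B,6.00) ∩ circle(D,10.00): a=0.1319, h=5.9986
  candidates: C₊=(-2.1127,4.1182) cross=48.786; C₋=(0.4922,-7.5927) cross=-48.786
  mode - wants cross < 0 → take C=(0.4922,-7.5927) (cross=-48.786)
ex = (C−B)/|BC| = (0.2385,-0.9711); ey = (0.9711,0.2385)
P = B + 2.85·ex + 3.03·ey = (2.6834,-3.8109)

2.68 -3.81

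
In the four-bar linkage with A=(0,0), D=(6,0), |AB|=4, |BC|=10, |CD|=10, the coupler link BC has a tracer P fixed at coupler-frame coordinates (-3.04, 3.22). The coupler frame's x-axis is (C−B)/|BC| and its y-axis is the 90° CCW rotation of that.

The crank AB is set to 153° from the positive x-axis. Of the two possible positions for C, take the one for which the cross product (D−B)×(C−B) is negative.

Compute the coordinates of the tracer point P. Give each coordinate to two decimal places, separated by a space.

A=(0,0), D=(6.00,0)
B = A + 4.00·(cos153°, sin153°) = (-3.5640, 1.8160)
|BD| = 9.7349
circle(B,10.00) ∩ circle(D,10.00): a=4.8675, h=8.7354
  candidates: C₊=(2.8475,9.4901) cross=85.039; C₋=(-0.4115,-7.6741) cross=-85.039
  mode - wants cross < 0 → take C=(-0.4115,-7.6741) (cross=-85.039)
ex = (C−B)/|BC| = (0.3152,-0.9490); ey = (0.9490,0.3152)
P = B + -3.04·ex + 3.22·ey = (-1.4666,5.7161)

-1.47 5.72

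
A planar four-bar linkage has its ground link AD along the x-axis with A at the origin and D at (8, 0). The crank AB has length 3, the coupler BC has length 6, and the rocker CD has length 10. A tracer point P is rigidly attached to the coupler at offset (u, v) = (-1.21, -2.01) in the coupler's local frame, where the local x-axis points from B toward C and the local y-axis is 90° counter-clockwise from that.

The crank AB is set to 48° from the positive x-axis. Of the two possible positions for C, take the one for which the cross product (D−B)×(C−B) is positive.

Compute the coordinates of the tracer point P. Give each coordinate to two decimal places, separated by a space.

3.95 0.92

A=(0,0), D=(8.00,0)
B = A + 3.00·(cos48°, sin48°) = (2.0074, 2.2294)
|BD| = 6.3939
circle(B,6.00) ∩ circle(D,10.00): a=-1.8078, h=5.7212
  candidates: C₊=(2.3079,8.2219) cross=36.580; C₋=(-1.6819,-2.5023) cross=-36.580
  mode + wants cross > 0 → take C=(2.3079,8.2219) (cross=36.580)
ex = (C−B)/|BC| = (0.0501,0.9987); ey = (-0.9987,0.0501)
P = B + -1.21·ex + -2.01·ey = (3.9543,0.9203)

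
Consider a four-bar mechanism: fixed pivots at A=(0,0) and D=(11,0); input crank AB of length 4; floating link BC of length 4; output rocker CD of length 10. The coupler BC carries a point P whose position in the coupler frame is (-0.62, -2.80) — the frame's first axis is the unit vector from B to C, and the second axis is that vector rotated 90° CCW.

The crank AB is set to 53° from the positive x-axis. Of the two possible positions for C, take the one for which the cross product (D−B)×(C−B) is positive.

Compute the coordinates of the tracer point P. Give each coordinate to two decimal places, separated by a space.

4.81 1.64

A=(0,0), D=(11.00,0)
B = A + 4.00·(cos53°, sin53°) = (2.4073, 3.1945)
|BD| = 9.1673
circle(B,4.00) ∩ circle(D,10.00): a=0.0022, h=4.0000
  candidates: C₊=(3.8032,6.9431) cross=36.669; C₋=(1.0154,-0.5555) cross=-36.669
  mode + wants cross > 0 → take C=(3.8032,6.9431) (cross=36.669)
ex = (C−B)/|BC| = (0.3490,0.9371); ey = (-0.9371,0.3490)
P = B + -0.62·ex + -2.80·ey = (4.8148,1.6364)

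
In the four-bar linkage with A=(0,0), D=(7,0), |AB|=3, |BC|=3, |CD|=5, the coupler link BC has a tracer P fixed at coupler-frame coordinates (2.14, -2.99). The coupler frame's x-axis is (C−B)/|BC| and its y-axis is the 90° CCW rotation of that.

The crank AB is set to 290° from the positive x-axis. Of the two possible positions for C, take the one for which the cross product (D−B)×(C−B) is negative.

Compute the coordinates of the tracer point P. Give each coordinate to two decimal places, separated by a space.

1.98 -6.37

A=(0,0), D=(7.00,0)
B = A + 3.00·(cos290°, sin290°) = (1.0261, -2.8191)
|BD| = 6.6057
circle(B,3.00) ∩ circle(D,5.00): a=2.0918, h=2.1505
  candidates: C₊=(2.0000,0.0184) cross=14.205; C₋=(3.8355,-3.8712) cross=-14.205
  mode - wants cross < 0 → take C=(3.8355,-3.8712) (cross=-14.205)
ex = (C−B)/|BC| = (0.9365,-0.3507); ey = (0.3507,0.9365)
P = B + 2.14·ex + -2.99·ey = (1.9815,-6.3697)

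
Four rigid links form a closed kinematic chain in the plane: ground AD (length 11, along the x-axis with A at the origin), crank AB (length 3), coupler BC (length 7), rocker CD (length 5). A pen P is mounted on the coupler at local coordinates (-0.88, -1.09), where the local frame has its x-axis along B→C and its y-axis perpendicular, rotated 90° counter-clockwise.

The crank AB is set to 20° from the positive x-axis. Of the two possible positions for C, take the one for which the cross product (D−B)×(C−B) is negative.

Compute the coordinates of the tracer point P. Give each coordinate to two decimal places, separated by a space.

1.43 0.86

A=(0,0), D=(11.00,0)
B = A + 3.00·(cos20°, sin20°) = (2.8191, 1.0261)
|BD| = 8.2450
circle(B,7.00) ∩ circle(D,5.00): a=5.5779, h=4.2293
  candidates: C₊=(8.8800,4.5283) cross=34.870; C₋=(7.8273,-3.8645) cross=-34.870
  mode - wants cross < 0 → take C=(7.8273,-3.8645) (cross=-34.870)
ex = (C−B)/|BC| = (0.7155,-0.6986); ey = (0.6986,0.7155)
P = B + -0.88·ex + -1.09·ey = (1.4279,0.8610)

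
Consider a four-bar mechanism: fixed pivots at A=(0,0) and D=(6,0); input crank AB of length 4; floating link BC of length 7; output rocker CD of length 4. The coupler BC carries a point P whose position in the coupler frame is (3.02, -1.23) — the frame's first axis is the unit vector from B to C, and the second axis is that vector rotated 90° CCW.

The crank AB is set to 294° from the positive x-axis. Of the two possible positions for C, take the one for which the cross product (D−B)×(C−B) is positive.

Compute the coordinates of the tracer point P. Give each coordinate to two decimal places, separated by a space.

A=(0,0), D=(6.00,0)
B = A + 4.00·(cos294°, sin294°) = (1.6269, -3.6542)
|BD| = 5.6988
circle(B,7.00) ∩ circle(D,4.00): a=5.7447, h=3.9997
  candidates: C₊=(3.4705,3.0987) cross=22.794; C₋=(8.5999,-3.0398) cross=-22.794
  mode + wants cross > 0 → take C=(3.4705,3.0987) (cross=22.794)
ex = (C−B)/|BC| = (0.2634,0.9647); ey = (-0.9647,0.2634)
P = B + 3.02·ex + -1.23·ey = (3.6089,-1.0647)

3.61 -1.06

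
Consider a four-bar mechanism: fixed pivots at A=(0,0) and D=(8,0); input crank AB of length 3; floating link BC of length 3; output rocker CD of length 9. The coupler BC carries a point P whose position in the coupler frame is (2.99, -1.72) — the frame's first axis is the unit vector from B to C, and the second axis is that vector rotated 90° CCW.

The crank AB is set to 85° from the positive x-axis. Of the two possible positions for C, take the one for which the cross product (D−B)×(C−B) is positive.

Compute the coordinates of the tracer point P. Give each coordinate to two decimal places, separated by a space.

2.80 5.33

A=(0,0), D=(8.00,0)
B = A + 3.00·(cos85°, sin85°) = (0.2615, 2.9886)
|BD| = 8.2956
circle(B,3.00) ∩ circle(D,9.00): a=-0.1919, h=2.9939
  candidates: C₊=(1.1610,5.8505) cross=24.836; C₋=(-0.9961,0.2649) cross=-24.836
  mode + wants cross > 0 → take C=(1.1610,5.8505) (cross=24.836)
ex = (C−B)/|BC| = (0.2999,0.9540); ey = (-0.9540,0.2999)
P = B + 2.99·ex + -1.72·ey = (2.7989,5.3252)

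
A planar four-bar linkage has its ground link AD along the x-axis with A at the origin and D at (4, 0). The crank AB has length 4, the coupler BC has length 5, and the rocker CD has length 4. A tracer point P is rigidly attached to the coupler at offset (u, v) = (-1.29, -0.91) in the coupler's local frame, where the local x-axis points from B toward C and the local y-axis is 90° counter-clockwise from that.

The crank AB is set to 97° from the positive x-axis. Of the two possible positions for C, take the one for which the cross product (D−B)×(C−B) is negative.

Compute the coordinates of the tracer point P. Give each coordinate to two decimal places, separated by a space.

A=(0,0), D=(4.00,0)
B = A + 4.00·(cos97°, sin97°) = (-0.4875, 3.9702)
|BD| = 5.9916
circle(B,5.00) ∩ circle(D,4.00): a=3.7469, h=3.3107
  candidates: C₊=(4.5125,3.9670) cross=19.837; C₋=(0.1250,-0.9922) cross=-19.837
  mode - wants cross < 0 → take C=(0.1250,-0.9922) (cross=-19.837)
ex = (C−B)/|BC| = (0.1225,-0.9925); ey = (0.9925,0.1225)
P = B + -1.29·ex + -0.91·ey = (-1.5486,5.1390)

-1.55 5.14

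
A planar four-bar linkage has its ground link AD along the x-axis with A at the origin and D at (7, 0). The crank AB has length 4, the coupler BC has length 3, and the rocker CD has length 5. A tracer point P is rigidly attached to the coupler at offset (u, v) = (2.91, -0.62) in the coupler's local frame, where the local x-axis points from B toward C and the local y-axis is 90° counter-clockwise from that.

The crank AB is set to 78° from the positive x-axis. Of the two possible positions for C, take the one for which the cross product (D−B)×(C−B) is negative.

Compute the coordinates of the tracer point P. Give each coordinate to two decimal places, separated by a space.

1.55 1.03

A=(0,0), D=(7.00,0)
B = A + 4.00·(cos78°, sin78°) = (0.8316, 3.9126)
|BD| = 7.3046
circle(B,3.00) ∩ circle(D,5.00): a=2.5571, h=1.5689
  candidates: C₊=(3.8313,3.8677) cross=11.460; C₋=(2.1506,1.2181) cross=-11.460
  mode - wants cross < 0 → take C=(2.1506,1.2181) (cross=-11.460)
ex = (C−B)/|BC| = (0.4397,-0.8982); ey = (0.8982,0.4397)
P = B + 2.91·ex + -0.62·ey = (1.5542,1.0263)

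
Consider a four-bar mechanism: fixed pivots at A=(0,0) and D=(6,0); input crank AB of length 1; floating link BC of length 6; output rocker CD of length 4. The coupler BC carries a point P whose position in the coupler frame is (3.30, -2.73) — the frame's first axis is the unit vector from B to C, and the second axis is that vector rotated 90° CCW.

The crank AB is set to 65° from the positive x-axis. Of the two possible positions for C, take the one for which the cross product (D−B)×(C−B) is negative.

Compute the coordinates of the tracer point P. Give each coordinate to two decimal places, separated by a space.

0.51 -3.38

A=(0,0), D=(6.00,0)
B = A + 1.00·(cos65°, sin65°) = (0.4226, 0.9063)
|BD| = 5.6505
circle(B,6.00) ∩ circle(D,4.00): a=4.5950, h=3.8582
  candidates: C₊=(5.5770,3.9776) cross=21.801; C₋=(4.3393,-3.6390) cross=-21.801
  mode - wants cross < 0 → take C=(4.3393,-3.6390) (cross=-21.801)
ex = (C−B)/|BC| = (0.6528,-0.7575); ey = (0.7575,0.6528)
P = B + 3.30·ex + -2.73·ey = (0.5087,-3.3757)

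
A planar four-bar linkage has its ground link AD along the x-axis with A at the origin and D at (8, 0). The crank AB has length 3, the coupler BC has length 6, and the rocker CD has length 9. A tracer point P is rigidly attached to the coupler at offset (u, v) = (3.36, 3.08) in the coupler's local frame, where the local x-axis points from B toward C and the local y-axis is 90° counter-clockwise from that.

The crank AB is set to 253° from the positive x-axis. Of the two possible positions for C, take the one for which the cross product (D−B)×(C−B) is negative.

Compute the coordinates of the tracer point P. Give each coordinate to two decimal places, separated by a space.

3.64 -3.47

A=(0,0), D=(8.00,0)
B = A + 3.00·(cos253°, sin253°) = (-0.8771, -2.8689)
|BD| = 9.3292
circle(B,6.00) ∩ circle(D,9.00): a=2.2528, h=5.5610
  candidates: C₊=(-0.4436,3.1154) cross=51.880; C₋=(2.9767,-7.4677) cross=-51.880
  mode - wants cross < 0 → take C=(2.9767,-7.4677) (cross=-51.880)
ex = (C−B)/|BC| = (0.6423,-0.7665); ey = (0.7665,0.6423)
P = B + 3.36·ex + 3.08·ey = (3.6417,-3.4659)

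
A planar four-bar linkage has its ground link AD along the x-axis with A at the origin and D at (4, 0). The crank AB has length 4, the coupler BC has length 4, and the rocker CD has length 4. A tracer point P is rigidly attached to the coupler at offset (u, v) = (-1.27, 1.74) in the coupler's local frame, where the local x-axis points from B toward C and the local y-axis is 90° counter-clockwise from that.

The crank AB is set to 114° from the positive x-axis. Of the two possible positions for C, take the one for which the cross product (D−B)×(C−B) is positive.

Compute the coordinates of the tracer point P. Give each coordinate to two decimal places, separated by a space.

A=(0,0), D=(4.00,0)
B = A + 4.00·(cos114°, sin114°) = (-1.6269, 3.6542)
|BD| = 6.7094
circle(B,4.00) ∩ circle(D,4.00): a=3.3547, h=2.1786
  candidates: C₊=(2.3731,3.6542) cross=14.617; C₋=(0.0000,0.0000) cross=-14.617
  mode + wants cross > 0 → take C=(2.3731,3.6542) (cross=14.617)
ex = (C−B)/|BC| = (1.0000,-0.0000); ey = (0.0000,1.0000)
P = B + -1.27·ex + 1.74·ey = (-2.8969,5.3942)

-2.90 5.39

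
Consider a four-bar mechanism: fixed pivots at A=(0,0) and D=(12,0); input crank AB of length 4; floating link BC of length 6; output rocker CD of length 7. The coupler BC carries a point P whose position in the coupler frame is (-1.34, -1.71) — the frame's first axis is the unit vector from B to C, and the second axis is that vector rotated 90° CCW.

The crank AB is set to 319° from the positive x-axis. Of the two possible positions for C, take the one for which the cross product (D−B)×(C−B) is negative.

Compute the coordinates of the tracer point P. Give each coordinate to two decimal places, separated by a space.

A=(0,0), D=(12.00,0)
B = A + 4.00·(cos319°, sin319°) = (3.0188, -2.6242)
|BD| = 9.3567
circle(B,6.00) ∩ circle(D,7.00): a=3.9837, h=4.4867
  candidates: C₊=(5.5842,2.7997) cross=41.981; C₋=(8.1010,-5.8136) cross=-41.981
  mode - wants cross < 0 → take C=(8.1010,-5.8136) (cross=-41.981)
ex = (C−B)/|BC| = (0.8470,-0.5316); ey = (0.5316,0.8470)
P = B + -1.34·ex + -1.71·ey = (0.9749,-3.3604)

0.97 -3.36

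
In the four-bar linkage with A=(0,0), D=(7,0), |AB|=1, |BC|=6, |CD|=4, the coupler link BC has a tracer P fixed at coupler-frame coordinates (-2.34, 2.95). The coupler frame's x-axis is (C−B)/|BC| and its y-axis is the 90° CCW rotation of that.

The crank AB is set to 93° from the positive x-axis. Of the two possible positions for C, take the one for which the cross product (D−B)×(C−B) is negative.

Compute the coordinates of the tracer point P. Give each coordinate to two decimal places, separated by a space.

0.20 4.76

A=(0,0), D=(7.00,0)
B = A + 1.00·(cos93°, sin93°) = (-0.0523, 0.9986)
|BD| = 7.1227
circle(B,6.00) ∩ circle(D,4.00): a=4.9653, h=3.3683
  candidates: C₊=(5.3362,3.6375) cross=23.992; C₋=(4.3917,-3.0326) cross=-23.992
  mode - wants cross < 0 → take C=(4.3917,-3.0326) (cross=-23.992)
ex = (C−B)/|BC| = (0.7407,-0.6719); ey = (0.6719,0.7407)
P = B + -2.34·ex + 2.95·ey = (0.1965,4.7558)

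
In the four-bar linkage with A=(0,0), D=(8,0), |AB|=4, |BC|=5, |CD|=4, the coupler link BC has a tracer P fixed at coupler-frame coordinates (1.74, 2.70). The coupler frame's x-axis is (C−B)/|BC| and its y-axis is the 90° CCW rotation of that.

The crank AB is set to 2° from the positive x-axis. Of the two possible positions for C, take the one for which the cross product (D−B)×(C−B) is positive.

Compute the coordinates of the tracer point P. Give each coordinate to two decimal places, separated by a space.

3.09 3.22

A=(0,0), D=(8.00,0)
B = A + 4.00·(cos2°, sin2°) = (3.9976, 0.1396)
|BD| = 4.0049
circle(B,5.00) ∩ circle(D,4.00): a=3.1261, h=3.9023
  candidates: C₊=(7.2578,3.9305) cross=15.628; C₋=(6.9857,-3.8693) cross=-15.628
  mode + wants cross > 0 → take C=(7.2578,3.9305) (cross=15.628)
ex = (C−B)/|BC| = (0.6520,0.7582); ey = (-0.7582,0.6520)
P = B + 1.74·ex + 2.70·ey = (3.0850,3.2193)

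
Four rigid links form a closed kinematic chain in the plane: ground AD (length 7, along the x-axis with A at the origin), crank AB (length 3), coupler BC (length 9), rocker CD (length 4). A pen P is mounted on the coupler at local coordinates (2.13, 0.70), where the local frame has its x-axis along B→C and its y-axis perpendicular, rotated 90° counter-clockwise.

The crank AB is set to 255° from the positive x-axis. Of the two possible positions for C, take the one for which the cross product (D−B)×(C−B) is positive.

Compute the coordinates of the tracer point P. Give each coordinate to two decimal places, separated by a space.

0.17 -0.87

A=(0,0), D=(7.00,0)
B = A + 3.00·(cos255°, sin255°) = (-0.7765, -2.8978)
|BD| = 8.2988
circle(B,9.00) ∩ circle(D,4.00): a=8.0656, h=3.9932
  candidates: C₊=(5.3871,3.6604) cross=33.139; C₋=(8.1758,-3.8233) cross=-33.139
  mode + wants cross > 0 → take C=(5.3871,3.6604) (cross=33.139)
ex = (C−B)/|BC| = (0.6848,0.7287); ey = (-0.7287,0.6848)
P = B + 2.13·ex + 0.70·ey = (0.1722,-0.8663)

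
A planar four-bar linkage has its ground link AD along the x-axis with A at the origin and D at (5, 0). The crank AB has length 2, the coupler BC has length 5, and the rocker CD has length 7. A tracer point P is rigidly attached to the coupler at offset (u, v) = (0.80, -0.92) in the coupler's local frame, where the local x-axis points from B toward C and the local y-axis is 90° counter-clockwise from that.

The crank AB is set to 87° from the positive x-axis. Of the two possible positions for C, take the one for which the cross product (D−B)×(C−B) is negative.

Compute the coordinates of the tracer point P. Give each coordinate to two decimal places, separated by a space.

A=(0,0), D=(5.00,0)
B = A + 2.00·(cos87°, sin87°) = (0.1047, 1.9973)
|BD| = 5.2871
circle(B,5.00) ∩ circle(D,7.00): a=0.3739, h=4.9860
  candidates: C₊=(2.3344,6.4726) cross=26.361; C₋=(-1.4327,-2.7605) cross=-26.361
  mode - wants cross < 0 → take C=(-1.4327,-2.7605) (cross=-26.361)
ex = (C−B)/|BC| = (-0.3075,-0.9516); ey = (0.9516,-0.3075)
P = B + 0.80·ex + -0.92·ey = (-1.0167,1.5189)

-1.02 1.52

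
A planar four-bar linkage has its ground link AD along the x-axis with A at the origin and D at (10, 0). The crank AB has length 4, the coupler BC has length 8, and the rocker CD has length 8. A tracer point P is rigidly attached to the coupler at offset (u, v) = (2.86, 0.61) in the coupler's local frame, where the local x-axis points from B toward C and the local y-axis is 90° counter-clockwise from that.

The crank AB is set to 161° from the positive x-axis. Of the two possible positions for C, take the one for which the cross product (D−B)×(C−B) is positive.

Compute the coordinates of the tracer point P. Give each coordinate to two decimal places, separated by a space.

-1.44 3.05

A=(0,0), D=(10.00,0)
B = A + 4.00·(cos161°, sin161°) = (-3.7821, 1.3023)
|BD| = 13.8435
circle(B,8.00) ∩ circle(D,8.00): a=6.9217, h=4.0112
  candidates: C₊=(3.4863,4.6445) cross=55.529; C₋=(2.7316,-3.3423) cross=-55.529
  mode + wants cross > 0 → take C=(3.4863,4.6445) (cross=55.529)
ex = (C−B)/|BC| = (0.9085,0.4178); ey = (-0.4178,0.9085)
P = B + 2.86·ex + 0.61·ey = (-1.4385,3.0513)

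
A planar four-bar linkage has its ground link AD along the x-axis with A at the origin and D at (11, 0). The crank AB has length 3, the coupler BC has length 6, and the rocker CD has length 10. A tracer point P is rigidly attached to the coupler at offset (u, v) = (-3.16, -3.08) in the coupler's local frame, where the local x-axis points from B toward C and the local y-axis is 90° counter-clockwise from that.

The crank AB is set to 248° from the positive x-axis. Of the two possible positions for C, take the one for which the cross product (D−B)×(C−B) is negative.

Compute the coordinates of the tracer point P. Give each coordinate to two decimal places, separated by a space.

-5.52 -3.14

A=(0,0), D=(11.00,0)
B = A + 3.00·(cos248°, sin248°) = (-1.1238, -2.7816)
|BD| = 12.4388
circle(B,6.00) ∩ circle(D,10.00): a=3.6468, h=4.7645
  candidates: C₊=(1.3652,2.6778) cross=59.265; C₋=(3.4961,-6.6099) cross=-59.265
  mode - wants cross < 0 → take C=(3.4961,-6.6099) (cross=-59.265)
ex = (C−B)/|BC| = (0.7700,-0.6381); ey = (0.6381,0.7700)
P = B + -3.16·ex + -3.08·ey = (-5.5222,-3.1368)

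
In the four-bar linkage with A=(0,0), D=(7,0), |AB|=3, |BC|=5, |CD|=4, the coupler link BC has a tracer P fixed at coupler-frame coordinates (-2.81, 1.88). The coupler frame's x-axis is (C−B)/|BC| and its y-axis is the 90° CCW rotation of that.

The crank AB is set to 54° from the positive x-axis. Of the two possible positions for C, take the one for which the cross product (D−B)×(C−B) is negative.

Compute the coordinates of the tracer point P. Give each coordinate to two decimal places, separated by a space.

A=(0,0), D=(7.00,0)
B = A + 3.00·(cos54°, sin54°) = (1.7634, 2.4271)
|BD| = 5.7717
circle(B,5.00) ∩ circle(D,4.00): a=3.6655, h=3.4006
  candidates: C₊=(6.5190,3.9710) cross=19.627; C₋=(3.6591,-2.1996) cross=-19.627
  mode - wants cross < 0 → take C=(3.6591,-2.1996) (cross=-19.627)
ex = (C−B)/|BC| = (0.3791,-0.9253); ey = (0.9253,0.3791)
P = B + -2.81·ex + 1.88·ey = (2.4376,5.7400)

2.44 5.74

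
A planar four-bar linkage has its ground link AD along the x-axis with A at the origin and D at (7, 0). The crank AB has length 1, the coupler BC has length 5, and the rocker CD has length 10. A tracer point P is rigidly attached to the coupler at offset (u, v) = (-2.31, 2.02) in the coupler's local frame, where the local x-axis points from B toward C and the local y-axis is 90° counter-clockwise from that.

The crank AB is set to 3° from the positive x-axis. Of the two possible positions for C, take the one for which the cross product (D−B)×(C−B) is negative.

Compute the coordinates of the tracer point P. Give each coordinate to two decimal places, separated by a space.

A=(0,0), D=(7.00,0)
B = A + 1.00·(cos3°, sin3°) = (0.9986, 0.0523)
|BD| = 6.0016
circle(B,5.00) ∩ circle(D,10.00): a=-3.2475, h=3.8018
  candidates: C₊=(-2.2156,3.8823) cross=22.817; C₋=(-2.2819,-3.7210) cross=-22.817
  mode - wants cross < 0 → take C=(-2.2819,-3.7210) (cross=-22.817)
ex = (C−B)/|BC| = (-0.6561,-0.7547); ey = (0.7547,-0.6561)
P = B + -2.31·ex + 2.02·ey = (4.0387,0.4703)

4.04 0.47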